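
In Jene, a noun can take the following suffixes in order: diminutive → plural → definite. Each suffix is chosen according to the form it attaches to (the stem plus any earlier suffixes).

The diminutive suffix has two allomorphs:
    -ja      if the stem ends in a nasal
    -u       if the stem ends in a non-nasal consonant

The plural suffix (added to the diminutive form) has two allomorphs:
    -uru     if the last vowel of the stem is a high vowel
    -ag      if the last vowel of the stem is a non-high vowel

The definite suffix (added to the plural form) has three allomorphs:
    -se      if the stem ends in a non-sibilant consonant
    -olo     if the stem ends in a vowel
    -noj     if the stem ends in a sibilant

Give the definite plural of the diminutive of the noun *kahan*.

kahanjaagse

*kahan* — final consonant /n/ (a nasal) → -ja → *kahanja*.
Since the last vowel of the diminutive form *kahanja* is /a/ (a non-high vowel), it takes -ag, giving *kahanjaag*.
The plural form *kahanjaag*: final sound = /g/, a non-sibilant consonant → -se → *kahanjaagse*.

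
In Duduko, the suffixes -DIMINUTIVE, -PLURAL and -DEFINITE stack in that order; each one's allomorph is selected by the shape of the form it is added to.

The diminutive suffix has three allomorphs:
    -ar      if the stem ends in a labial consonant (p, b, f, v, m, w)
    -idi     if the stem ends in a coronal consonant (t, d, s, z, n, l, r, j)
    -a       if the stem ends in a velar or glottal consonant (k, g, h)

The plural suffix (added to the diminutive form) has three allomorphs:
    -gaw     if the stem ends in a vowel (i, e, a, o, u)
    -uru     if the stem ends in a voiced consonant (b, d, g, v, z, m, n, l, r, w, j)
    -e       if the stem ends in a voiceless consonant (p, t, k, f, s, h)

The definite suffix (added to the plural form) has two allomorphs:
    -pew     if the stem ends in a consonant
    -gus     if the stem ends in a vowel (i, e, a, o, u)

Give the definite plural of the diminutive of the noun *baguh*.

*baguh*: final consonant = /h/, velar/glottal → -a → *baguha*.
Since the final sound of the diminutive form *baguha* is /a/ (a vowel), it takes -gaw, giving *baguhagaw*.
Since the final sound of the plural form *baguhagaw* is /w/ (a consonant), it takes -pew, giving *baguhagawpew*.

baguhagawpew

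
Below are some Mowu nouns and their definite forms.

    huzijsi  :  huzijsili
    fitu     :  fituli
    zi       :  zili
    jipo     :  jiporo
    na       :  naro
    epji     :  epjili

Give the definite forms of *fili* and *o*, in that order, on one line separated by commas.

filili, oro

The alternation tracks the last vowel of the stem — -li when the last vowel of the stem is a high vowel (*huzijsi*, *fitu*, *zi*, *epji*); -ro when the last vowel of the stem is a non-high vowel (*jipo*, *na*).
The last vowel of *fili* is /i/, which is a high vowel, so the suffix is -li, giving *filili*.
*o*: last vowel = /o/, a non-high vowel → -ro → *oro*.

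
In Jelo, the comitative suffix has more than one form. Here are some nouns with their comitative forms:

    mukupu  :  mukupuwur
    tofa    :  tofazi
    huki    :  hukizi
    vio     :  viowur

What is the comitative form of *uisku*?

uiskuwur

The suffix is conditioned by the last vowel: -wur when the last vowel of the stem is a rounded vowel (*mukupu*, *vio*); -zi when the last vowel of the stem is an unrounded vowel (*tofa*, *huki*).
*uisku* — last vowel /u/ (a rounded vowel) → -wur → *uiskuwur*.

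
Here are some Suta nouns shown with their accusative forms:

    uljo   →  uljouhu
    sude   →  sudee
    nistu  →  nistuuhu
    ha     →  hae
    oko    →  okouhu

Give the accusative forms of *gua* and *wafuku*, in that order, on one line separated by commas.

Looking at the last vowel of each stem: -uhu when the last vowel of the stem is a rounded vowel (*uljo*, *nistu*, *oko*); -e when the last vowel of the stem is an unrounded vowel (*sude*, *ha*).
Since the last vowel of *gua* is /a/ (an unrounded vowel), it takes -e, giving *guae*.
*wafuku* — last vowel /u/ (a rounded vowel) → -uhu → *wafukuuhu*.

guae, wafukuuhu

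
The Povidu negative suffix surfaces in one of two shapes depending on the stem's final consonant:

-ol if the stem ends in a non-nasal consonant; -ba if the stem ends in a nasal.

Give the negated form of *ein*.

The final consonant of *ein* is /n/, which is a nasal, so the suffix is -ba, giving *einba*.

einba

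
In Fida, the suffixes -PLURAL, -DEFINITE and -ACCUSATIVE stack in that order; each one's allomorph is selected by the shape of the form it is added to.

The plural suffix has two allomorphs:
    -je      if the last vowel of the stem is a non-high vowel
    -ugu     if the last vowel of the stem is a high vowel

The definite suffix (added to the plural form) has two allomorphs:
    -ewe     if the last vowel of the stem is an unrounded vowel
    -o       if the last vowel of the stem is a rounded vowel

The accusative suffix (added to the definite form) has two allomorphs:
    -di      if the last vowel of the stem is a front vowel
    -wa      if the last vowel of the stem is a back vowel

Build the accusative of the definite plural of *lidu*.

liduuguowa

*lidu* — last vowel /u/ (a high vowel) → -ugu → *liduugu*.
Since the last vowel of the plural form *liduugu* is /u/ (a rounded vowel), it takes -o, giving *liduuguo*.
The definite form *liduuguo*: last vowel = /o/, a back vowel → -wa → *liduuguowa*.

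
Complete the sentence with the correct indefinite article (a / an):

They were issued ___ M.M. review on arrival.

an

The indefinite article is chosen by the initial *sound* of the following word, not its spelling.
The initialism *M.M.* is read letter by letter; the first letter, M, is pronounced /ɛm/, which begins with a vowel sound.
So the article is *an*: They were issued an M.M. review on arrival.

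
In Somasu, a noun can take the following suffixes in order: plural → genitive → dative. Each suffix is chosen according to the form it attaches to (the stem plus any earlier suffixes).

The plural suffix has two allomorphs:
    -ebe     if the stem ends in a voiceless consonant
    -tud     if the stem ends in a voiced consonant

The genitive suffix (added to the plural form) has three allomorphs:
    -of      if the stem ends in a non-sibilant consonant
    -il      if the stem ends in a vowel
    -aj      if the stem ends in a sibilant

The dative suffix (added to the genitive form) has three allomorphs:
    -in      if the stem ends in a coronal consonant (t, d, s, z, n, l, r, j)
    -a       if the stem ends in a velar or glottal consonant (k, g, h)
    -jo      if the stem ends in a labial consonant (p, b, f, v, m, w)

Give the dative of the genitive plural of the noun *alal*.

alaltudofjo

*alal* — final consonant /l/ (voiced) → -tud → *alaltud*.
The final sound of the plural form *alaltud* is /d/, which is a non-sibilant consonant, so the genitive suffix is -of, giving *alaltudof*.
The final consonant of the genitive form *alaltudof* is /f/, which is labial, so the dative suffix is -jo, giving *alaltudofjo*.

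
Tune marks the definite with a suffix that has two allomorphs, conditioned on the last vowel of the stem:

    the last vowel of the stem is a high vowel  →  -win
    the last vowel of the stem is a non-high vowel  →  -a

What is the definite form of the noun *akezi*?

The last vowel of *akezi* is /i/, which is a high vowel, so the suffix is -win, giving *akeziwin*.

akeziwin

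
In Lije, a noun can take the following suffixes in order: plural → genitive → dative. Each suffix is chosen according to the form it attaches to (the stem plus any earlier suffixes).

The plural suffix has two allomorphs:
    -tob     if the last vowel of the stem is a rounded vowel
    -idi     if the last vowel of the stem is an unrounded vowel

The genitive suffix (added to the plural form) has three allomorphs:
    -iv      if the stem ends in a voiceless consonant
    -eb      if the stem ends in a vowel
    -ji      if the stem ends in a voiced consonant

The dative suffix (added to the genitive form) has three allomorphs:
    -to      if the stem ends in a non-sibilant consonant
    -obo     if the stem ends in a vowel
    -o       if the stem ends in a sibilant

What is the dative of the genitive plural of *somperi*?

Since the last vowel of *somperi* is /i/ (an unrounded vowel), it takes -idi, giving *somperiidi*.
The final sound of the plural form *somperiidi* is /i/, which is a vowel, so the genitive suffix is -eb, giving *somperiidieb*.
Since the final sound of the genitive form *somperiidieb* is /b/ (a non-sibilant consonant), it takes -to, giving *somperiidiebto*.

somperiidiebto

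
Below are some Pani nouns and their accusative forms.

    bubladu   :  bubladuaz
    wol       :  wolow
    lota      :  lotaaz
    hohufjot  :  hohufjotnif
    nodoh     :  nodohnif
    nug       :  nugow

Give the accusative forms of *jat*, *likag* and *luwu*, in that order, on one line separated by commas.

The alternation tracks the final sound of the stem — -nif when the stem ends in a voiceless consonant (*hohufjot*, *nodoh*); -ow when the stem ends in a voiced consonant (*wol*, *nug*); -az when the stem ends in a vowel (*bubladu*, *lota*).
*jat*: final sound = /t/, a voiceless consonant → -nif → *jatnif*.
*likag*: final sound = /g/, a voiced consonant → -ow → *likagow*.
The final sound of *luwu* is /u/, which is a vowel, so the suffix is -az, giving *luwuaz*.

jatnif, likagow, luwuaz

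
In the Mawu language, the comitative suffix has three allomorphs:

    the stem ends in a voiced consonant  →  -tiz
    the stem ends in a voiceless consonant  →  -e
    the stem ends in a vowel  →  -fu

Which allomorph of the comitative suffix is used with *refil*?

-tiz

The final sound of *refil* is /l/, which is a voiced consonant, so the suffix is -tiz.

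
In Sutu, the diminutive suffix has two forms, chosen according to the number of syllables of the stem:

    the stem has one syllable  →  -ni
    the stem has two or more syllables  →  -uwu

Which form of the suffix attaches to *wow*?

-ni

*wow* (one syllable) → -ni.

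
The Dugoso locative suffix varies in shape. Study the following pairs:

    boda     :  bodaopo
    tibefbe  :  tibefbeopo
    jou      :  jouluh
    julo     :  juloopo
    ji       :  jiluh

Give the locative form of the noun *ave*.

The pattern is height harmony: -luh when the last vowel of the stem is a high vowel (*jou*, *ji*); -opo when the last vowel of the stem is a non-high vowel (*boda*, *tibefbe*, *julo*).
The last vowel of *ave* is /e/, which is a non-high vowel, so the suffix is -opo, giving *aveopo*.

aveopo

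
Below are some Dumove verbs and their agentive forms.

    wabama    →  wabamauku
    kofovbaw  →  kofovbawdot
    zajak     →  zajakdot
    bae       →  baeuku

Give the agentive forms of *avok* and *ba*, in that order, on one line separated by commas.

The suffix is conditioned by the final sound: -dot when the stem ends in a consonant (*kofovbaw*, *zajak*); -uku when the stem ends in a vowel (*wabama*, *bae*).
*avok*: final sound = /k/, a consonant → -dot → *avokdot*.
*ba*: final sound = /a/, a vowel → -uku → *bauku*.

avokdot, bauku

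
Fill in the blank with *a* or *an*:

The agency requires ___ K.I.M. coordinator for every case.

The indefinite article is chosen by the initial *sound* of the following word, not its spelling.
The initialism *K.I.M.* is read letter by letter; the first letter, K, is pronounced /keɪ/, which begins with a consonant sound.
So the article is *a*: The agency requires a K.I.M. coordinator for every case.

a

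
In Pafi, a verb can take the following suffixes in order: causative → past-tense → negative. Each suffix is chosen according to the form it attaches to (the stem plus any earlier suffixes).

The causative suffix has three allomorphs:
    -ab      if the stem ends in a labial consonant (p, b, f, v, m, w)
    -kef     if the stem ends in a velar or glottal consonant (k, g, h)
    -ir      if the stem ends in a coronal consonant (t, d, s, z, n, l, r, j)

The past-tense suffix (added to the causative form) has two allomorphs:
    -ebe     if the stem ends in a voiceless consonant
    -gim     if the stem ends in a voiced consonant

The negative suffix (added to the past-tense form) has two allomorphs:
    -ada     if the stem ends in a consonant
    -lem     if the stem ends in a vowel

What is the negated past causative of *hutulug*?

*hutulug*: final consonant = /g/, velar/glottal → -kef → *hutulugkef*.
The causative form *hutulugkef* — final consonant /f/ (voiceless) → -ebe → *hutulugkefebe*.
The final sound of the past-tense form *hutulugkefebe* is /e/, which is a vowel, so the negative suffix is -lem, giving *hutulugkefebelem*.

hutulugkefebelem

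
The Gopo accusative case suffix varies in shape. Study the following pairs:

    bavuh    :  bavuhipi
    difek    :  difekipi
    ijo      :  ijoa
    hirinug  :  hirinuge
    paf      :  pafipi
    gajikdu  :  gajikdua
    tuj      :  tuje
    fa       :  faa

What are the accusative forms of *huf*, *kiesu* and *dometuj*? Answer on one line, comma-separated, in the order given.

The pattern is voicing of the final sound: -ipi when the stem ends in a voiceless consonant (*bavuh*, *difek*, *paf*); -e when the stem ends in a voiced consonant (*hirinug*, *tuj*); -a when the stem ends in a vowel (*ijo*, *gajikdu*, *fa*).
Since the final sound of *huf* is /f/ (a voiceless consonant), it takes -ipi, giving *hufipi*.
The final sound of *kiesu* is /u/, which is a vowel, so the suffix is -a, giving *kiesua*.
*dometuj* — final sound /j/ (a voiced consonant) → -e → *dometuje*.

hufipi, kiesua, dometuje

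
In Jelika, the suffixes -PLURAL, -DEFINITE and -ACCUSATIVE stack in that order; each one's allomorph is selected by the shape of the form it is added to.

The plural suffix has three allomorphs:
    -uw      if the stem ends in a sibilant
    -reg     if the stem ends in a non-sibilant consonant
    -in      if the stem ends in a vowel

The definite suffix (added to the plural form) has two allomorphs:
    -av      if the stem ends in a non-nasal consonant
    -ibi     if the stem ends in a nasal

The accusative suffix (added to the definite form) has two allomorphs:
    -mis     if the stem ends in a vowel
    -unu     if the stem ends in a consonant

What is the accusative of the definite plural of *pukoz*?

Since the final sound of *pukoz* is /z/ (a sibilant), it takes -uw, giving *pukozuw*.
The plural form *pukozuw* — final consonant /w/ (non-nasal) → -av → *pukozuwav*.
The final sound of the definite form *pukozuwav* is /v/, which is a consonant, so the accusative suffix is -unu, giving *pukozuwavunu*.

pukozuwavunu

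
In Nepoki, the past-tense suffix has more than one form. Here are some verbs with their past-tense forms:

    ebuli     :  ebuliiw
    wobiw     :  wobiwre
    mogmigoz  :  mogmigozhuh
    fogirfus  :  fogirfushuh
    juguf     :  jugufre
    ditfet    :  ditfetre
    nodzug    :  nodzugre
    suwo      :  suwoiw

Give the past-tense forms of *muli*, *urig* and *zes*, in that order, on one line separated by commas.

The pattern is sibilance of the final sound: -huh when the stem ends in a sibilant (*mogmigoz*, *fogirfus*); -re when the stem ends in a non-sibilant consonant (*wobiw*, *juguf*, *ditfet*, *nodzug*); -iw when the stem ends in a vowel (*ebuli*, *suwo*).
Since the final sound of *muli* is /i/ (a vowel), it takes -iw, giving *muliiw*.
The final sound of *urig* is /g/, which is a non-sibilant consonant, so the suffix is -re, giving *urigre*.
*zes* — final sound /s/ (a sibilant) → -huh → *zeshuh*.

muliiw, urigre, zeshuh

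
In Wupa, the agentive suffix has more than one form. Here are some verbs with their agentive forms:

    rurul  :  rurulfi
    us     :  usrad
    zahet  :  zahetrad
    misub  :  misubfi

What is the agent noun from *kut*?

kutrad

Looking at the final consonant of each stem: -rad when the stem ends in a voiceless consonant (*us*, *zahet*); -fi when the stem ends in a voiced consonant (*rurul*, *misub*).
*kut* — final consonant /t/ (voiceless) → -rad → *kutrad*.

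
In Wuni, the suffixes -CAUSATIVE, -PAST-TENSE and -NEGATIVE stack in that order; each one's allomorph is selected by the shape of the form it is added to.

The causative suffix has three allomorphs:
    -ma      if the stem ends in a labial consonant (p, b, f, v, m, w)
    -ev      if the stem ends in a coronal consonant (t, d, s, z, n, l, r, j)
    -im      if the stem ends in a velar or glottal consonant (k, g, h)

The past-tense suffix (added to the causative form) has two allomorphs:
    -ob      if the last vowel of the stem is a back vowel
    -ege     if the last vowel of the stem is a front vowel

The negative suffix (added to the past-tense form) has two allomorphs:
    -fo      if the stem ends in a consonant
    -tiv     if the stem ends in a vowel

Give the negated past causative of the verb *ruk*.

*ruk*: final consonant = /k/, velar/glottal → -im → *rukim*.
The last vowel of the causative form *rukim* is /i/, which is a front vowel, so the past-tense suffix is -ege, giving *rukimege*.
The final sound of the past-tense form *rukimege* is /e/, which is a vowel, so the negative suffix is -tiv, giving *rukimegetiv*.

rukimegetiv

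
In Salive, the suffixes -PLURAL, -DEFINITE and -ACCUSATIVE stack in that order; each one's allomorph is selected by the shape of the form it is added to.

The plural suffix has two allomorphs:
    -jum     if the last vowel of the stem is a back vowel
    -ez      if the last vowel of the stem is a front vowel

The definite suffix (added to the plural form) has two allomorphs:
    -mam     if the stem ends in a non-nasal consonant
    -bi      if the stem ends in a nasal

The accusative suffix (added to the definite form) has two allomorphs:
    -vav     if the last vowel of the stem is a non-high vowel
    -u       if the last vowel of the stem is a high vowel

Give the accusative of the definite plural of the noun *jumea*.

Since the last vowel of *jumea* is /a/ (a back vowel), it takes -jum, giving *jumeajum*.
The final consonant of the plural form *jumeajum* is /m/, which is a nasal, so the definite suffix is -bi, giving *jumeajumbi*.
The definite form *jumeajumbi* — last vowel /i/ (a high vowel) → -u → *jumeajumbiu*.

jumeajumbiu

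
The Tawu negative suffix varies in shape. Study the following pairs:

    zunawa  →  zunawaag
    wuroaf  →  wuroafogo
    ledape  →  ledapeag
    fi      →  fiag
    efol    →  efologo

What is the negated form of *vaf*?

Looking at the final sound of each stem: -ogo when the stem ends in a consonant (*wuroaf*, *efol*); -ag when the stem ends in a vowel (*zunawa*, *ledape*, *fi*).
The final sound of *vaf* is /f/, which is a consonant, so the suffix is -ogo, giving *vafogo*.

vafogo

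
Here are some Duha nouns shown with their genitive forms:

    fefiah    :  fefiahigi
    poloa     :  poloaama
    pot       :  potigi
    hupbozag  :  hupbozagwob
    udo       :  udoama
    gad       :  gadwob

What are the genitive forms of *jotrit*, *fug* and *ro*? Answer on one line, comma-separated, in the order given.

The pattern is voicing of the final sound: -igi when the stem ends in a voiceless consonant (*fefiah*, *pot*); -wob when the stem ends in a voiced consonant (*hupbozag*, *gad*); -ama when the stem ends in a vowel (*poloa*, *udo*).
Since the final sound of *jotrit* is /t/ (a voiceless consonant), it takes -igi, giving *jotritigi*.
Since the final sound of *fug* is /g/ (a voiced consonant), it takes -wob, giving *fugwob*.
Since the final sound of *ro* is /o/ (a vowel), it takes -ama, giving *roama*.

jotritigi, fugwob, roama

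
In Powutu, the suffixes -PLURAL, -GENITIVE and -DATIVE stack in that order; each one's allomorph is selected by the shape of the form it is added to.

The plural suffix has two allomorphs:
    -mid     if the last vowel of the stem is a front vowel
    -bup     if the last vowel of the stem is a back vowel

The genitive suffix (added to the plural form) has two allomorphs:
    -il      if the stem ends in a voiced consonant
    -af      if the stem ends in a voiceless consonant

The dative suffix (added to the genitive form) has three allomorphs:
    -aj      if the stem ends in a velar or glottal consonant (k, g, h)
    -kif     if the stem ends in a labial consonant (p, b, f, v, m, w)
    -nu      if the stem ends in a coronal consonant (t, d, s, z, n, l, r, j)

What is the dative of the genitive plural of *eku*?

The last vowel of *eku* is /u/, which is a back vowel, so the plural suffix is -bup, giving *ekubup*.
Since the final consonant of the plural form *ekubup* is /p/ (voiceless), it takes -af, giving *ekubupaf*.
The genitive form *ekubupaf*: final consonant = /f/, labial → -kif → *ekubupafkif*.

ekubupafkif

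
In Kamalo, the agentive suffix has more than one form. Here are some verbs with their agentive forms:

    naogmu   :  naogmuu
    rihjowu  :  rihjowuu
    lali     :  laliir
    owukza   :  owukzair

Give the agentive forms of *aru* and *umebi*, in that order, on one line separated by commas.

aruu, umebiir

The alternation tracks the last vowel of the stem — -u when the last vowel of the stem is a rounded vowel (*naogmu*, *rihjowu*); -ir when the last vowel of the stem is an unrounded vowel (*lali*, *owukza*).
*aru*: last vowel = /u/, a rounded vowel → -u → *aruu*.
*umebi*: last vowel = /i/, an unrounded vowel → -ir → *umebiir*.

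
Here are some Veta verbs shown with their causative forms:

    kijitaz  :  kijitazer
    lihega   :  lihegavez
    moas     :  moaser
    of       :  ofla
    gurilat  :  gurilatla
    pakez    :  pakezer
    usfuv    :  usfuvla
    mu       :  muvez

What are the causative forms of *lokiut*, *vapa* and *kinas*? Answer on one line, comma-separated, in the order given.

Looking at the final sound of each stem: -er when the stem ends in a sibilant (*kijitaz*, *moas*, *pakez*); -la when the stem ends in a non-sibilant consonant (*of*, *gurilat*, *usfuv*); -vez when the stem ends in a vowel (*lihega*, *mu*).
Since the final sound of *lokiut* is /t/ (a non-sibilant consonant), it takes -la, giving *lokiutla*.
Since the final sound of *vapa* is /a/ (a vowel), it takes -vez, giving *vapavez*.
*kinas* — final sound /s/ (a sibilant) → -er → *kinaser*.

lokiutla, vapavez, kinaser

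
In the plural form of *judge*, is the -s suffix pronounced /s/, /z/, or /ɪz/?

/ɪz/

The stem *judge* ends in a sibilant (/s, z, ʃ, ʒ, tʃ, dʒ/).
The plural suffix surfaces as /ɪz/ after sibilants, /s/ after other voiceless consonants, and /z/ after other voiced sounds.
So the plural -s on *judge* is pronounced /ɪz/.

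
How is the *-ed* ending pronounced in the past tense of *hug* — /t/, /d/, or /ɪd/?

The stem *hug* ends in a voiced sound other than /d/.
The -ed suffix is realized as /ɪd/ after /t, d/; as /t/ after other voiceless consonants; and as /d/ after other voiced sounds.
So -ed on *hug* is pronounced /d/.

/d/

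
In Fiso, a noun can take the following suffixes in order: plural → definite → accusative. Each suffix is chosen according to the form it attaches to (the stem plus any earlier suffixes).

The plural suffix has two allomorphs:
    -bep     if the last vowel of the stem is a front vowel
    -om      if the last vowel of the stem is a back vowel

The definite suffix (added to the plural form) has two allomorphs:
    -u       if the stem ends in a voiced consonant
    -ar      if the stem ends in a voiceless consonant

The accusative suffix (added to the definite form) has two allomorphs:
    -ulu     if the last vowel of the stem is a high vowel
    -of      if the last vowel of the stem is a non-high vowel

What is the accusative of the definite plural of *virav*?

viravomuulu

The last vowel of *virav* is /a/, which is a back vowel, so the plural suffix is -om, giving *viravom*.
The plural form *viravom*: final consonant = /m/, voiced → -u → *viravomu*.
The definite form *viravomu*: last vowel = /u/, a high vowel → -ulu → *viravomuulu*.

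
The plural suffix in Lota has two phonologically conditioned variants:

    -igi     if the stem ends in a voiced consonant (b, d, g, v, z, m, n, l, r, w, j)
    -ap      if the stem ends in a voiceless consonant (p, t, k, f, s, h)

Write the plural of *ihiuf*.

Since the final consonant of *ihiuf* is /f/ (voiceless), it takes -ap, giving *ihiufap*.

ihiufap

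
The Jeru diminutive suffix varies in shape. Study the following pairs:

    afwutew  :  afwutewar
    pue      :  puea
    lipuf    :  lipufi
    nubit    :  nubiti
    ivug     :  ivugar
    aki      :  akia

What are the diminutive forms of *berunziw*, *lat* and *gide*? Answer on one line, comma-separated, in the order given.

Looking at the final sound of each stem: -i when the stem ends in a voiceless consonant (*lipuf*, *nubit*); -ar when the stem ends in a voiced consonant (*afwutew*, *ivug*); -a when the stem ends in a vowel (*pue*, *aki*).
The final sound of *berunziw* is /w/, which is a voiced consonant, so the suffix is -ar, giving *berunziwar*.
*lat*: final sound = /t/, a voiceless consonant → -i → *lati*.
Since the final sound of *gide* is /e/ (a vowel), it takes -a, giving *gidea*.

berunziwar, lati, gidea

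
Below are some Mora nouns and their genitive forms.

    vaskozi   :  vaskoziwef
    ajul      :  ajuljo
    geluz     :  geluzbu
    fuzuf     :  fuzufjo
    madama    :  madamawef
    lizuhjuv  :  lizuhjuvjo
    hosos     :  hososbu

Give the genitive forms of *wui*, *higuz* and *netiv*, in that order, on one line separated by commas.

The pattern is sibilance of the final sound: -bu when the stem ends in a sibilant (*geluz*, *hosos*); -jo when the stem ends in a non-sibilant consonant (*ajul*, *fuzuf*, *lizuhjuv*); -wef when the stem ends in a vowel (*vaskozi*, *madama*).
*wui*: final sound = /i/, a vowel → -wef → *wuiwef*.
*higuz*: final sound = /z/, a sibilant → -bu → *higuzbu*.
*netiv* — final sound /v/ (a non-sibilant consonant) → -jo → *netivjo*.

wuiwef, higuzbu, netivjo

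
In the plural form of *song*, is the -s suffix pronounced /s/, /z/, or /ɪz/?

/z/

The stem *song* ends in a voiced non-sibilant sound.
The plural suffix surfaces as /ɪz/ after sibilants, /s/ after other voiceless consonants, and /z/ after other voiced sounds.
So the plural -s on *song* is pronounced /z/.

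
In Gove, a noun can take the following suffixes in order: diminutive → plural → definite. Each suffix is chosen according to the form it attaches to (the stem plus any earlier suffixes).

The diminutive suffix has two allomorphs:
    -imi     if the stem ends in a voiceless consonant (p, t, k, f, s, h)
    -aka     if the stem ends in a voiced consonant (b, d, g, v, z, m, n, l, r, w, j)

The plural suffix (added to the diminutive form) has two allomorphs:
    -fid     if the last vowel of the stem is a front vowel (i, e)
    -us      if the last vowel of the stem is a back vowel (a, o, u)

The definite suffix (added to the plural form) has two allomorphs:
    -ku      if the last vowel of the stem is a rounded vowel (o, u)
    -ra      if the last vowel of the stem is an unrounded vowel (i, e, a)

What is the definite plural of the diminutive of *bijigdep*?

bijigdepimifidra

The final consonant of *bijigdep* is /p/, which is voiceless, so the diminutive suffix is -imi, giving *bijigdepimi*.
The last vowel of the diminutive form *bijigdepimi* is /i/, which is a front vowel, so the plural suffix is -fid, giving *bijigdepimifid*.
The plural form *bijigdepimifid* — last vowel /i/ (an unrounded vowel) → -ra → *bijigdepimifidra*.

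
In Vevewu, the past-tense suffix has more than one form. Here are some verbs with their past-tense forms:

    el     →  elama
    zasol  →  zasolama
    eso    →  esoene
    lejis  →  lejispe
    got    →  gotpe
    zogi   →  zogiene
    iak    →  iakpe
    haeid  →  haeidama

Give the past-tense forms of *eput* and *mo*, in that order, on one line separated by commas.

The suffix is conditioned by the final sound: -pe when the stem ends in a voiceless consonant (*lejis*, *got*, *iak*); -ama when the stem ends in a voiced consonant (*el*, *zasol*, *haeid*); -ene when the stem ends in a vowel (*eso*, *zogi*).
*eput* — final sound /t/ (a voiceless consonant) → -pe → *eputpe*.
*mo*: final sound = /o/, a vowel → -ene → *moene*.

eputpe, moene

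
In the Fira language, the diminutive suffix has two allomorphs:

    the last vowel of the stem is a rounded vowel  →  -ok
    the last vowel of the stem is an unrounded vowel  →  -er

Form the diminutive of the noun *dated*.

dateder

Since the last vowel of *dated* is /e/ (an unrounded vowel), it takes -er, giving *dateder*.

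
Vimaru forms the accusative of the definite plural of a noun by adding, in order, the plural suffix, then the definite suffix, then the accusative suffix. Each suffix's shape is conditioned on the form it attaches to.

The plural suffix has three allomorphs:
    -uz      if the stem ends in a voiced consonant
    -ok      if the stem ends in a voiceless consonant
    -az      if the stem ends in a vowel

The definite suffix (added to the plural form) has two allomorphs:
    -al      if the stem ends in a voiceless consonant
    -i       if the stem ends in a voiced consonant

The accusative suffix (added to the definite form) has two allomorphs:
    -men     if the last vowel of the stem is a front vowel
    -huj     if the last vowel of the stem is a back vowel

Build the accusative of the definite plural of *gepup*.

gepupokalhuj

*gepup* — final sound /p/ (a voiceless consonant) → -ok → *gepupok*.
Since the final consonant of the plural form *gepupok* is /k/ (voiceless), it takes -al, giving *gepupokal*.
Since the last vowel of the definite form *gepupokal* is /a/ (a back vowel), it takes -huj, giving *gepupokalhuj*.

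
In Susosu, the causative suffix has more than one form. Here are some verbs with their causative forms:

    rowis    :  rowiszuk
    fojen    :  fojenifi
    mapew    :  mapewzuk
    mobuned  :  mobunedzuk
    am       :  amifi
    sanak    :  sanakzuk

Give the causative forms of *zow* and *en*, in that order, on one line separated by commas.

Looking at the final consonant of each stem: -ifi when the stem ends in a nasal (*fojen*, *am*); -zuk when the stem ends in a non-nasal consonant (*rowis*, *mapew*, *mobuned*, *sanak*).
*zow* — final consonant /w/ (non-nasal) → -zuk → *zowzuk*.
The final consonant of *en* is /n/, which is a nasal, so the suffix is -ifi, giving *enifi*.

zowzuk, enifi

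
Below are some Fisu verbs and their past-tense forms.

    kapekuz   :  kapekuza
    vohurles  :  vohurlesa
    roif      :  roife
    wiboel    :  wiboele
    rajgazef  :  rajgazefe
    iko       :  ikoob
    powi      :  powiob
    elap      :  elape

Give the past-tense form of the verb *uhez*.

uheza

The suffix is conditioned by the final sound: -a when the stem ends in a sibilant (*kapekuz*, *vohurles*); -e when the stem ends in a non-sibilant consonant (*roif*, *wiboel*, *rajgazef*, *elap*); -ob when the stem ends in a vowel (*iko*, *powi*).
*uhez* — final sound /z/ (a sibilant) → -a → *uheza*.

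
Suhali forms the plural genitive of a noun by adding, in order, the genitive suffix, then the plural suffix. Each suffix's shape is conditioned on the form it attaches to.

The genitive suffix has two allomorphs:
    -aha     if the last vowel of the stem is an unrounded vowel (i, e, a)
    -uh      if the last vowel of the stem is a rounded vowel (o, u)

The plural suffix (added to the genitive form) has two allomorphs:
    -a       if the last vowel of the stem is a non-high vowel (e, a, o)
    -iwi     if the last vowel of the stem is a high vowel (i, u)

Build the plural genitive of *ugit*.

The last vowel of *ugit* is /i/, which is an unrounded vowel, so the genitive suffix is -aha, giving *ugitaha*.
The genitive form *ugitaha*: last vowel = /a/, a non-high vowel → -a → *ugitahaa*.

ugitahaa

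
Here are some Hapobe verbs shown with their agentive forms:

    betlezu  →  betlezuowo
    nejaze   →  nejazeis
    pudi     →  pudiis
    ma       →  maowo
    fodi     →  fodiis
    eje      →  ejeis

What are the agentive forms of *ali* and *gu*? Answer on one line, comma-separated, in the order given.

The pattern is front/back vowel harmony: -is when the last vowel of the stem is a front vowel (*nejaze*, *pudi*, *fodi*, *eje*); -owo when the last vowel of the stem is a back vowel (*betlezu*, *ma*).
Since the last vowel of *ali* is /i/ (a front vowel), it takes -is, giving *aliis*.
*gu* — last vowel /u/ (a back vowel) → -owo → *guowo*.

aliis, guowo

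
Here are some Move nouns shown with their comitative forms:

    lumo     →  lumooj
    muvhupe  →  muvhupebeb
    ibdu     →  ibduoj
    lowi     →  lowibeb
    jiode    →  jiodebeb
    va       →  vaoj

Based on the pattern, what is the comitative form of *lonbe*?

lonbebeb

The pattern is front/back vowel harmony: -beb when the last vowel of the stem is a front vowel (*muvhupe*, *lowi*, *jiode*); -oj when the last vowel of the stem is a back vowel (*lumo*, *ibdu*, *va*).
*lonbe* — last vowel /e/ (a front vowel) → -beb → *lonbebeb*.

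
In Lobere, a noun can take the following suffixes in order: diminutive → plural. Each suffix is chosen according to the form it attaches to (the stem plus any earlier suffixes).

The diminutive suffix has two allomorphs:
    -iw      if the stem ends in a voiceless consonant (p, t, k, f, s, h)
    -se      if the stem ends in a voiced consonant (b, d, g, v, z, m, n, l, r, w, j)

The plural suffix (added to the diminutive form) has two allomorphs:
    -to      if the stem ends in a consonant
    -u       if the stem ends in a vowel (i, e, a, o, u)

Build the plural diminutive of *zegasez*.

Since the final consonant of *zegasez* is /z/ (voiced), it takes -se, giving *zegasezse*.
The final sound of the diminutive form *zegasezse* is /e/, which is a vowel, so the plural suffix is -u, giving *zegasezseu*.

zegasezseu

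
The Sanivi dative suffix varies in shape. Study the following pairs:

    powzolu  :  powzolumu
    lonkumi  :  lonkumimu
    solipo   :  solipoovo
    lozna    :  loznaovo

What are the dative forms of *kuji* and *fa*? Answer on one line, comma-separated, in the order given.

kujimu, faovo

Looking at the last vowel of each stem: -mu when the last vowel of the stem is a high vowel (*powzolu*, *lonkumi*); -ovo when the last vowel of the stem is a non-high vowel (*solipo*, *lozna*).
The last vowel of *kuji* is /i/, which is a high vowel, so the suffix is -mu, giving *kujimu*.
Since the last vowel of *fa* is /a/ (a non-high vowel), it takes -ovo, giving *faovo*.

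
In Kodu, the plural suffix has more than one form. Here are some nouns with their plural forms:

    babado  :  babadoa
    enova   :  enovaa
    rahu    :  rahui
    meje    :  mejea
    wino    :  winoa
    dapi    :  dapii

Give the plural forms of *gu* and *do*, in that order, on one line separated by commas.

gui, doa

Looking at the last vowel of each stem: -i when the last vowel of the stem is a high vowel (*rahu*, *dapi*); -a when the last vowel of the stem is a non-high vowel (*babado*, *enova*, *meje*, *wino*).
*gu*: last vowel = /u/, a high vowel → -i → *gui*.
Since the last vowel of *do* is /o/ (a non-high vowel), it takes -a, giving *doa*.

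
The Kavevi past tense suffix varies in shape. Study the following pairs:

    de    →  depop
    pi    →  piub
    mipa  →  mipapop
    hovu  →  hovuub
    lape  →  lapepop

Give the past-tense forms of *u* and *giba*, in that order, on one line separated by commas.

uub, gibapop

The suffix is conditioned by the last vowel: -ub when the last vowel of the stem is a high vowel (*pi*, *hovu*); -pop when the last vowel of the stem is a non-high vowel (*de*, *mipa*, *lape*).
Since the last vowel of *u* is /u/ (a high vowel), it takes -ub, giving *uub*.
*giba*: last vowel = /a/, a non-high vowel → -pop → *gibapop*.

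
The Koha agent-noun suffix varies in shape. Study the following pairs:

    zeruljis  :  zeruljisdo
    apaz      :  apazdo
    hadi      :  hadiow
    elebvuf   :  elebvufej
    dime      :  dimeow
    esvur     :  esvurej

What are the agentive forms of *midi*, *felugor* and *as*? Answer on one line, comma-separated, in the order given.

The suffix is conditioned by the final sound: -do when the stem ends in a sibilant (*zeruljis*, *apaz*); -ej when the stem ends in a non-sibilant consonant (*elebvuf*, *esvur*); -ow when the stem ends in a vowel (*hadi*, *dime*).
*midi* — final sound /i/ (a vowel) → -ow → *midiow*.
The final sound of *felugor* is /r/, which is a non-sibilant consonant, so the suffix is -ej, giving *felugorej*.
*as*: final sound = /s/, a sibilant → -do → *asdo*.

midiow, felugorej, asdo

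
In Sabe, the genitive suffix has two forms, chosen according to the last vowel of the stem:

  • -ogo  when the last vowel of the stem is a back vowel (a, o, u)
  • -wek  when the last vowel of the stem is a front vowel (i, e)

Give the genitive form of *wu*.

wuogo

*wu* — last vowel /u/ (a back vowel) → -ogo → *wuogo*.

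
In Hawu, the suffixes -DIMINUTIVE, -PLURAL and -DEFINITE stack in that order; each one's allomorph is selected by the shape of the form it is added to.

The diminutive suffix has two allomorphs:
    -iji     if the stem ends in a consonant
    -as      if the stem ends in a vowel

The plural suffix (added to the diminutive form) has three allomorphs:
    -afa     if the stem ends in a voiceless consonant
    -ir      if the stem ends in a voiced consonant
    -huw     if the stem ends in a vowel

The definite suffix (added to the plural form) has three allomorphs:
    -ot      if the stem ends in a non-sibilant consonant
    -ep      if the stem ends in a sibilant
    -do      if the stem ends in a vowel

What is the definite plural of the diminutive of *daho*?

The final sound of *daho* is /o/, which is a vowel, so the diminutive suffix is -as, giving *dahoas*.
Since the final sound of the diminutive form *dahoas* is /s/ (a voiceless consonant), it takes -afa, giving *dahoasafa*.
The final sound of the plural form *dahoasafa* is /a/, which is a vowel, so the definite suffix is -do, giving *dahoasafado*.

dahoasafado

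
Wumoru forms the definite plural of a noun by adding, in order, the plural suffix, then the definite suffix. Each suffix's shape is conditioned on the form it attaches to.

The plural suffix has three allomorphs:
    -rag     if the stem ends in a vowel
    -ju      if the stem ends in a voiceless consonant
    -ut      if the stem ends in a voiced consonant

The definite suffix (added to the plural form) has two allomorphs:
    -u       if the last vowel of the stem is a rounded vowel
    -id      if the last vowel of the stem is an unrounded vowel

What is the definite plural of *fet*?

*fet* — final sound /t/ (a voiceless consonant) → -ju → *fetju*.
Since the last vowel of the plural form *fetju* is /u/ (a rounded vowel), it takes -u, giving *fetjuu*.

fetjuu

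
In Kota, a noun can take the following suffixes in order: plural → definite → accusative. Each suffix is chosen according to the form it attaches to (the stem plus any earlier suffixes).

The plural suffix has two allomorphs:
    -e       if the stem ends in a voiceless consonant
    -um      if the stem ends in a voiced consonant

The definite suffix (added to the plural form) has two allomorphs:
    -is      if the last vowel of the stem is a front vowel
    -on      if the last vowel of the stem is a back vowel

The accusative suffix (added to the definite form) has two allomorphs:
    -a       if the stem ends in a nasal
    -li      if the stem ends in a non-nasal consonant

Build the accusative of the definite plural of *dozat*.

The final consonant of *dozat* is /t/, which is voiceless, so the plural suffix is -e, giving *dozate*.
Since the last vowel of the plural form *dozate* is /e/ (a front vowel), it takes -is, giving *dozateis*.
The definite form *dozateis* — final consonant /s/ (non-nasal) → -li → *dozateisli*.

dozateisli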